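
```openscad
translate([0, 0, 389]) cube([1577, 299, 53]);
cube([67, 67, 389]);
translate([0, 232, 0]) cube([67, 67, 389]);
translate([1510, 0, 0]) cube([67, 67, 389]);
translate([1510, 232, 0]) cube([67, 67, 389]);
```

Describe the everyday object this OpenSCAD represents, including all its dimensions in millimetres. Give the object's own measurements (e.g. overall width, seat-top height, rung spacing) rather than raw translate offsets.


A long wooden bench with a 1577 mm (x) × 299 mm (y) seat, 53 mm thick, its top surface 442 mm above the floor. Four 67 mm square legs at the seat corners, flush with the edges, run from z = 0 to the seat underside.


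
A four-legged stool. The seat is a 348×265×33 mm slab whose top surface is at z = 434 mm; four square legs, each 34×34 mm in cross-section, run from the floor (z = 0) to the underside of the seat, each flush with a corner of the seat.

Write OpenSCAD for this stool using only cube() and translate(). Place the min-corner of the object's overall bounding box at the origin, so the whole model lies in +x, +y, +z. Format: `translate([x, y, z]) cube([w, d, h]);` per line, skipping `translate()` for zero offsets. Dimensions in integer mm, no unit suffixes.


translate([0, 0, 401]) cube([348, 265, 33]);
cube([34, 34, 401]);
translate([314, 0, 0]) cube([34, 34, 401]);
translate([0, 231, 0]) cube([34, 34, 401]);
translate([314, 231, 0]) cube([34, 34, 401]);


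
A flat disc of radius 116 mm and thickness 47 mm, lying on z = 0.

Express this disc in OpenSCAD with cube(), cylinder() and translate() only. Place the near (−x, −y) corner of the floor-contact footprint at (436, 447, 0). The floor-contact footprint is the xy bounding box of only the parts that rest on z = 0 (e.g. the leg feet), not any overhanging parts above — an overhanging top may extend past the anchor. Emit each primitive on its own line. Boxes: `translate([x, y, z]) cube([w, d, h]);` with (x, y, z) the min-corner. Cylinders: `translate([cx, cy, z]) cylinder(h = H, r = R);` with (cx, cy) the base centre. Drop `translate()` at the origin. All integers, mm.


translate([552, 563, 0]) cylinder(h = 47, r = 116);


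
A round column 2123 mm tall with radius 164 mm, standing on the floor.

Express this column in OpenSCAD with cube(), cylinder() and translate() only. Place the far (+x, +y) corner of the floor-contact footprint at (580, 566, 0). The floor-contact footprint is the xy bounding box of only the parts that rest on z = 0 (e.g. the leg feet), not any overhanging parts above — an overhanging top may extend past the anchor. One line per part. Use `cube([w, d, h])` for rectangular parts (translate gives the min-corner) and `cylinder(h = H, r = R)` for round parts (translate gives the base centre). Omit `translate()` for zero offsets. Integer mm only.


translate([416, 402, 0]) cylinder(h = 2123, r = 164);


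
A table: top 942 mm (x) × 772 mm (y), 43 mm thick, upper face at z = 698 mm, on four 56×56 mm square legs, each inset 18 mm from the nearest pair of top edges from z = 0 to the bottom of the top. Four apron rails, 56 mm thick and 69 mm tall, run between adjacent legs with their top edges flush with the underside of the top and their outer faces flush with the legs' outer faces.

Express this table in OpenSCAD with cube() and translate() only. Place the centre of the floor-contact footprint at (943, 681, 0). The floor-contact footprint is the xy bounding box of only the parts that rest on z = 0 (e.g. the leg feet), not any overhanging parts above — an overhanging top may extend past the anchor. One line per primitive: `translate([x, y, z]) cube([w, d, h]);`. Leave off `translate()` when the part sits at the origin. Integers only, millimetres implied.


// leg_h = 698 - 43 = 655
// apron z = 655 - 69 = 586
translate([472, 295, 655]) cube([942, 772, 43]);
translate([490, 313, 0]) cube([56, 56, 655]);
translate([1340, 313, 0]) cube([56, 56, 655]);
translate([490, 993, 0]) cube([56, 56, 655]);
translate([1340, 993, 0]) cube([56, 56, 655]);
translate([546, 313, 586]) cube([794, 56, 69]);
translate([546, 993, 586]) cube([794, 56, 69]);
translate([490, 369, 586]) cube([56, 624, 69]);
translate([1340, 369, 586]) cube([56, 624, 69]);


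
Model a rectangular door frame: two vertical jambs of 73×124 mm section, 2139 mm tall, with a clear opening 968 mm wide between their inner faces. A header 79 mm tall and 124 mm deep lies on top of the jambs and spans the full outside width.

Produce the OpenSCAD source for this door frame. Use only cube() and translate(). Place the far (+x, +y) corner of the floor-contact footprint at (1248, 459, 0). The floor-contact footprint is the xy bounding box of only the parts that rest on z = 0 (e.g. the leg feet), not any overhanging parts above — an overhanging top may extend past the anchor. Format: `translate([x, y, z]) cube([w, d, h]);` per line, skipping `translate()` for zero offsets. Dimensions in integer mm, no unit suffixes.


translate([134, 335, 0]) cube([73, 124, 2139]);
translate([1175, 335, 0]) cube([73, 124, 2139]);
translate([134, 335, 2139]) cube([1114, 124, 79]);


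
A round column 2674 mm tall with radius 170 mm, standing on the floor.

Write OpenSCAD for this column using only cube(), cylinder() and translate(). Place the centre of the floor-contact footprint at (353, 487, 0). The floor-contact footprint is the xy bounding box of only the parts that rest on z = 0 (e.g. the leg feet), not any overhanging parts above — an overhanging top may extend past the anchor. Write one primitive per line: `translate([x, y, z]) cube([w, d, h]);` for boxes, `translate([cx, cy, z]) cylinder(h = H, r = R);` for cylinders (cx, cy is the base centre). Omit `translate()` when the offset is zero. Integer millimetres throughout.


translate([353, 487, 0]) cylinder(h = 2674, r = 170);


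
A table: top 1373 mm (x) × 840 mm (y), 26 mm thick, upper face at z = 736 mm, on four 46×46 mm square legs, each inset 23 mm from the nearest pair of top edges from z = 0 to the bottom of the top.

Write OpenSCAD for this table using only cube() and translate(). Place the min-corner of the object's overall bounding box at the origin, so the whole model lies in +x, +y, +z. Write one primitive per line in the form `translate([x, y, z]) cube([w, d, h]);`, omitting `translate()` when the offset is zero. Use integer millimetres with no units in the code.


translate([0, 0, 710]) cube([1373, 840, 26]);
translate([23, 23, 0]) cube([46, 46, 710]);
translate([1304, 23, 0]) cube([46, 46, 710]);
translate([23, 771, 0]) cube([46, 46, 710]);
translate([1304, 771, 0]) cube([46, 46, 710]);


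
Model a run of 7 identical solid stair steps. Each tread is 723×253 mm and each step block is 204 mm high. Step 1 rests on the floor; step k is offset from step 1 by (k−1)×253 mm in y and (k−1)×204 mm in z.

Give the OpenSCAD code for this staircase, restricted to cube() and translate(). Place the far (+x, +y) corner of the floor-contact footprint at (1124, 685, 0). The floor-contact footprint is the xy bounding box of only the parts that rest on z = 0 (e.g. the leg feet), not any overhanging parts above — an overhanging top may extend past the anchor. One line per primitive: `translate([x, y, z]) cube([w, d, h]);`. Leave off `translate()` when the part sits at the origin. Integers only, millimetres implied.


translate([401, 432, 0]) cube([723, 253, 204]);
translate([401, 685, 204]) cube([723, 253, 204]);
translate([401, 938, 408]) cube([723, 253, 204]);
translate([401, 1191, 612]) cube([723, 253, 204]);
translate([401, 1444, 816]) cube([723, 253, 204]);
translate([401, 1697, 1020]) cube([723, 253, 204]);
translate([401, 1950, 1224]) cube([723, 253, 204]);


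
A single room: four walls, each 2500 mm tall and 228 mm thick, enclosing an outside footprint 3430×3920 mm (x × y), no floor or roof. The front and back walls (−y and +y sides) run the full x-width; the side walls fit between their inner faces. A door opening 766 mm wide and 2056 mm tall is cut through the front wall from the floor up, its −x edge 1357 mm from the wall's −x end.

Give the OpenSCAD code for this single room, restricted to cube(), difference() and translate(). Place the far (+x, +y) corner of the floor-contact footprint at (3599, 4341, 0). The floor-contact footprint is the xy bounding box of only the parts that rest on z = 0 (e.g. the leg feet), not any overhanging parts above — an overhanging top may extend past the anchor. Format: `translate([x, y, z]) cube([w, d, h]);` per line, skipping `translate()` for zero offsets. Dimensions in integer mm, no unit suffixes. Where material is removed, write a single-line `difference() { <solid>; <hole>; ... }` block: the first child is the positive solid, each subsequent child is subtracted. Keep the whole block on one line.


difference() { translate([169, 421, 0]) cube([3430, 228, 2500]); translate([1526, 421, 0]) cube([766, 228, 2056]); }
translate([169, 4113, 0]) cube([3430, 228, 2500]);
translate([169, 649, 0]) cube([228, 3464, 2500]);
translate([3371, 649, 0]) cube([228, 3464, 2500]);


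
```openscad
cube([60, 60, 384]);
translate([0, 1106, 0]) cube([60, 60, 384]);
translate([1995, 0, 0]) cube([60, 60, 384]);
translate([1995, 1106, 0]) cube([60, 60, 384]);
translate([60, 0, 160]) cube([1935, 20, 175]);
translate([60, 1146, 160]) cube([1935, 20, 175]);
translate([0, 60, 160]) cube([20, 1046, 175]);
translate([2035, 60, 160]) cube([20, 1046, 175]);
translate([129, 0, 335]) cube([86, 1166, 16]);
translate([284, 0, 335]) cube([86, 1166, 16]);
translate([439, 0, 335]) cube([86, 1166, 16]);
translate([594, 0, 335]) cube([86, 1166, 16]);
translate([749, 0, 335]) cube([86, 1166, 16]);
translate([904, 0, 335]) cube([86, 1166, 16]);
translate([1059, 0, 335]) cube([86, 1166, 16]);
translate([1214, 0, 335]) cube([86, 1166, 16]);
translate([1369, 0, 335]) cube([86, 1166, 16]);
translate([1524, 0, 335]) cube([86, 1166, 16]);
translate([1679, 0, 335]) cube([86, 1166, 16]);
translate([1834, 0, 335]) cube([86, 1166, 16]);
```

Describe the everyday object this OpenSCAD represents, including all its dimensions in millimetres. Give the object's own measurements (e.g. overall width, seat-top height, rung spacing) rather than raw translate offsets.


A bed frame 2055 mm long (x) by 1166 mm wide (y). Four 60×60 mm corner posts, 384 mm tall, at the corners of the footprint. Four rails of 20 mm thickness and 175 mm height run between adjacent posts with their undersides at z = 160 mm, their outer faces flush with the outside of the frame (the two x-running rails run between the posts' inner faces; the two y-running rails run between the posts' inner faces). 12 slats, each 86 mm wide (x) and 16 mm thick, lie across the top of the two x-running rails, running the full 1166 mm width of the frame in y; along x they sit between the end posts with a 69 mm gap after the −x posts and between neighbouring slats, leaving 75 mm before the +x posts.


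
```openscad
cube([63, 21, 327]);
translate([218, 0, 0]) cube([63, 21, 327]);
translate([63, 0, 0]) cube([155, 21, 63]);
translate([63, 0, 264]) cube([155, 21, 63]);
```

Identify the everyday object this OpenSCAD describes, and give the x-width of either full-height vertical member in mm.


A picture frame. The border width is 63 mm.

Four thin pieces enclosing a rectangular opening — a picture frame. The two full-height stiles are 327 mm tall; the top rail sits at z = 264 and is 63 mm tall, so the border above the opening is 327 − 264 = 63 mm, matching the stile x-width.


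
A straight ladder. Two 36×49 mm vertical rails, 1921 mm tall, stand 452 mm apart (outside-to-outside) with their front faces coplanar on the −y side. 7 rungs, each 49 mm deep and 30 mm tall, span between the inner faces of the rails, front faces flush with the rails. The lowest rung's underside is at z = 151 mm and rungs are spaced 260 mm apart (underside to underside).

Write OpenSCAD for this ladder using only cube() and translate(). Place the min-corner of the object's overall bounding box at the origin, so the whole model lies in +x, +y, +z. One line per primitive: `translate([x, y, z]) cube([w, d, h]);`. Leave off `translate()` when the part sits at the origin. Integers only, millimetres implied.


// rung span = 452 - 2*36 = 380
// rung[k] z = 151 + k*260
cube([36, 49, 1921]);
translate([416, 0, 0]) cube([36, 49, 1921]);
translate([36, 0, 151]) cube([380, 49, 30]);
translate([36, 0, 411]) cube([380, 49, 30]);
translate([36, 0, 671]) cube([380, 49, 30]);
translate([36, 0, 931]) cube([380, 49, 30]);
translate([36, 0, 1191]) cube([380, 49, 30]);
translate([36, 0, 1451]) cube([380, 49, 30]);
translate([36, 0, 1711]) cube([380, 49, 30]);


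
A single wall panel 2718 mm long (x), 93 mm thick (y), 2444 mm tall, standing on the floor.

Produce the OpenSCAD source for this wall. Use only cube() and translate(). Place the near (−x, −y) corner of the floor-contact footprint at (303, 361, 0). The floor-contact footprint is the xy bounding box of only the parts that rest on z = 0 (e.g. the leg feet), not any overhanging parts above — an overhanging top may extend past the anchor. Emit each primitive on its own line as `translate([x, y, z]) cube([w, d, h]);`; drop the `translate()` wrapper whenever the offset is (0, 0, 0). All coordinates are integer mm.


translate([303, 361, 0]) cube([2718, 93, 2444]);


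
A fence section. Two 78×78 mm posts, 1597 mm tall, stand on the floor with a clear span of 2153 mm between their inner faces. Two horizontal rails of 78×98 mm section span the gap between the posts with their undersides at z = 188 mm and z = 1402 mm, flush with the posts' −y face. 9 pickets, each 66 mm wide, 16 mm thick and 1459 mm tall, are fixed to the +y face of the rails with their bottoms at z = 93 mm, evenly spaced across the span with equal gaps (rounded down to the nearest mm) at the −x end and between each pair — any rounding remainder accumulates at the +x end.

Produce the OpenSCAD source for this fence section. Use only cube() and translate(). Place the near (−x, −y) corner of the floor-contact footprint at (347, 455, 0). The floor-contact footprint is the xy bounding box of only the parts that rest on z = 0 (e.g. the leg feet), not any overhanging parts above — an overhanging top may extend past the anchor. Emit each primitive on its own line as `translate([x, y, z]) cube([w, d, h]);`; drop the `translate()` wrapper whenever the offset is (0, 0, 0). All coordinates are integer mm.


translate([347, 455, 0]) cube([78, 78, 1597]);
translate([2578, 455, 0]) cube([78, 78, 1597]);
translate([425, 455, 188]) cube([2153, 78, 98]);
translate([425, 455, 1402]) cube([2153, 78, 98]);
translate([580, 533, 93]) cube([66, 16, 1459]);
translate([801, 533, 93]) cube([66, 16, 1459]);
translate([1022, 533, 93]) cube([66, 16, 1459]);
translate([1243, 533, 93]) cube([66, 16, 1459]);
translate([1464, 533, 93]) cube([66, 16, 1459]);
translate([1685, 533, 93]) cube([66, 16, 1459]);
translate([1906, 533, 93]) cube([66, 16, 1459]);
translate([2127, 533, 93]) cube([66, 16, 1459]);
translate([2348, 533, 93]) cube([66, 16, 1459]);


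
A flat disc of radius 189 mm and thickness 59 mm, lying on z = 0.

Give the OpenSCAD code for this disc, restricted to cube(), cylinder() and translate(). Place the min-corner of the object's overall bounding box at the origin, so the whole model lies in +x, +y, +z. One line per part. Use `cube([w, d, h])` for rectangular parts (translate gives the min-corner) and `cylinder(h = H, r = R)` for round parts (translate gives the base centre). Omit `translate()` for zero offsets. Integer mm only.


translate([189, 189, 0]) cylinder(h = 59, r = 189);


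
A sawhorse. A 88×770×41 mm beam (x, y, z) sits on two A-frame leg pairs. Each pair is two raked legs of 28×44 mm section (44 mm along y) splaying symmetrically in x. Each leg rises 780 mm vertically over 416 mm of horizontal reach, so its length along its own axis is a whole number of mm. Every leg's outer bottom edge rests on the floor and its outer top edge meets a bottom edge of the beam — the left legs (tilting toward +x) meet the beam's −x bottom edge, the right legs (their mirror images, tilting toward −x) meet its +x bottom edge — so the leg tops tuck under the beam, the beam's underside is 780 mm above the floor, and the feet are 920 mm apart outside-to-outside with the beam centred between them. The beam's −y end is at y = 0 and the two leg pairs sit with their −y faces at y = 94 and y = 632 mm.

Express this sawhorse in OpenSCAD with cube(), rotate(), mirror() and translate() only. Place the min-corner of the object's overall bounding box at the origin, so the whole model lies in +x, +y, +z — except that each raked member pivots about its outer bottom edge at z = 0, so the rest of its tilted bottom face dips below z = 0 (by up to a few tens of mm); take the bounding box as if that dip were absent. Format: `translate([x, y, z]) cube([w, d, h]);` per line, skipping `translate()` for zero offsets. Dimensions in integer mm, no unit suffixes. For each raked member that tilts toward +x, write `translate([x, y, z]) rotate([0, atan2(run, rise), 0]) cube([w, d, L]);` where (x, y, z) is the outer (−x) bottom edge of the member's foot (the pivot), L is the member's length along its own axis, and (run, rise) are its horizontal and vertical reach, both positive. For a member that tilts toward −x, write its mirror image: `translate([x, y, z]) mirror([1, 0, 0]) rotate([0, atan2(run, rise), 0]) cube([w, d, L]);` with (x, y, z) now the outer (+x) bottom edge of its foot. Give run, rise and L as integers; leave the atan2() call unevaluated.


// leg length = √(416² + 780²) = 884
// right-leg outer foot x = 2·416 + 88 = 920
// beam min-corner = (416, 0, 780)
translate([416, 0, 780]) cube([88, 770, 41]);
translate([0, 94, 0]) rotate([0, atan2(416, 780), 0]) cube([28, 44, 884]);
translate([920, 94, 0]) mirror([1, 0, 0]) rotate([0, atan2(416, 780), 0]) cube([28, 44, 884]);
translate([0, 632, 0]) rotate([0, atan2(416, 780), 0]) cube([28, 44, 884]);
translate([920, 632, 0]) mirror([1, 0, 0]) rotate([0, atan2(416, 780), 0]) cube([28, 44, 884]);


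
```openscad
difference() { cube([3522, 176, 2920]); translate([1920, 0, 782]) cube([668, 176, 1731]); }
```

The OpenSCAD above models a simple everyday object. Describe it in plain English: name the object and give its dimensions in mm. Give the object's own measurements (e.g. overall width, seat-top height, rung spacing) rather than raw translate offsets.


A wall 3522 mm long (x), 176 mm thick (y), 2920 mm tall, with a rectangular window opening cut through it. The opening is 668 mm wide and 1731 mm tall; its sill is at z = 782 mm and its near (−x) edge is 1920 mm from the wall's −x end. The opening passes through the full wall thickness.


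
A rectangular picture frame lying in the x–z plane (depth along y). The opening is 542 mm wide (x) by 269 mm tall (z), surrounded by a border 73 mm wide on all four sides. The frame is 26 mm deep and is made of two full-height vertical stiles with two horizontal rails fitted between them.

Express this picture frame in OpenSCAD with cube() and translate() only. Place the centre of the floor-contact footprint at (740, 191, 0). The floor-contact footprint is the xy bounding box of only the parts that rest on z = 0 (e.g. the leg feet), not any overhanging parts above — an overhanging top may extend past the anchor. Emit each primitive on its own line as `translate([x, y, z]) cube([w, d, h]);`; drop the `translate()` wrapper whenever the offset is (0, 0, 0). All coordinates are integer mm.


translate([396, 178, 0]) cube([73, 26, 415]);
translate([1011, 178, 0]) cube([73, 26, 415]);
translate([469, 178, 0]) cube([542, 26, 73]);
translate([469, 178, 342]) cube([542, 26, 73]);


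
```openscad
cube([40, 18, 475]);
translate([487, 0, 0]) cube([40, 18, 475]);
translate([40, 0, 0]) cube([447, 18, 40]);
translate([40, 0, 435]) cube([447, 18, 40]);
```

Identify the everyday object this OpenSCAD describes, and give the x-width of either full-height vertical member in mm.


A picture frame. The border width is 40 mm.

Four thin pieces enclosing a rectangular opening — a picture frame. The two full-height stiles are 475 mm tall; the top rail sits at z = 435 and is 40 mm tall, so the border above the opening is 475 − 435 = 40 mm, matching the stile x-width.


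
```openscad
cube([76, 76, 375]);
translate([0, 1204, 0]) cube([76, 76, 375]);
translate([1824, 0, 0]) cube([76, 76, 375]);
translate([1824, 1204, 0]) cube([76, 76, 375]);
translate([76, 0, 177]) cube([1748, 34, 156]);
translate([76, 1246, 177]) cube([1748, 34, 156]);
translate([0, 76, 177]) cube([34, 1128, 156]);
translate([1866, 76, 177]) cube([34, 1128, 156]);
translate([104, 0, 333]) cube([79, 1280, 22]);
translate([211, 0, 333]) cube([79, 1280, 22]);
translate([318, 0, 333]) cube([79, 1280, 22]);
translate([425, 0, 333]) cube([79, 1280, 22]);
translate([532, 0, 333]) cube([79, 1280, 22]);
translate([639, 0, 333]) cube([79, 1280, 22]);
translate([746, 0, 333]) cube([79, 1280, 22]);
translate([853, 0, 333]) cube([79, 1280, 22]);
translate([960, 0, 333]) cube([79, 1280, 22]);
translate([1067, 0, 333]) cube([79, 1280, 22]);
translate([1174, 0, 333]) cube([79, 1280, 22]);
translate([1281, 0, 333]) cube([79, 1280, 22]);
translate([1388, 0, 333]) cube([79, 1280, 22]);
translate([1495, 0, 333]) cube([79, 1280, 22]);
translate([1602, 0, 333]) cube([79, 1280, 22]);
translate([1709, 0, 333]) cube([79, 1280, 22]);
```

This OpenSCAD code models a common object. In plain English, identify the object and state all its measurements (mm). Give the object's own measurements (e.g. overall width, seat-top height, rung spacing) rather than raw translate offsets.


A bed frame 1900 mm long (x) by 1280 mm wide (y). Four 76×76 mm corner posts, 375 mm tall, at the corners of the footprint. Four rails of 34 mm thickness and 156 mm height run between adjacent posts with their undersides at z = 177 mm, their outer faces flush with the outside of the frame (the two x-running rails run between the posts' inner faces; the two y-running rails run between the posts' inner faces). 16 slats, each 79 mm wide (x) and 22 mm thick, lie across the top of the two x-running rails, running the full 1280 mm width of the frame in y; along x they sit between the end posts with a 28 mm gap after the −x posts and between neighbouring slats, leaving 36 mm before the +x posts.


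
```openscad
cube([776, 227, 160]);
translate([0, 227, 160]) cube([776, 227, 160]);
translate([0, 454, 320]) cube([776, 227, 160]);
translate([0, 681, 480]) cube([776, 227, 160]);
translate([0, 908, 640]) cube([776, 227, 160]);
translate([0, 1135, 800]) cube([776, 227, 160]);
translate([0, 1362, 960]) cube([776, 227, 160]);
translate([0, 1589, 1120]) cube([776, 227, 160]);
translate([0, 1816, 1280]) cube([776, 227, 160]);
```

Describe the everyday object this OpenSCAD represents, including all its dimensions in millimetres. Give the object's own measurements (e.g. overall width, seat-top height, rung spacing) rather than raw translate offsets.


A straight staircase of 9 solid steps. Each step is 776 mm wide (x), 227 mm deep (y, the going) and 160 mm tall (the rise). The first step rests on the floor; each subsequent step sits one going further in +y and one rise higher in +z, directly behind and above the previous step with no overlap.


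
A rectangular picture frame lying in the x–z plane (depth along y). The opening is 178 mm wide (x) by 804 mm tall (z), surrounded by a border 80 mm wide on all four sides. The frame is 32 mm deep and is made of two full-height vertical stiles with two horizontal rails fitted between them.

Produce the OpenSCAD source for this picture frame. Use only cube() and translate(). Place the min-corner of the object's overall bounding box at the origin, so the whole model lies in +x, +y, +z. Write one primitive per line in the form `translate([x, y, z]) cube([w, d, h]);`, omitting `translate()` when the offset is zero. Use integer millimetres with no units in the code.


cube([80, 32, 964]);
translate([258, 0, 0]) cube([80, 32, 964]);
translate([80, 0, 0]) cube([178, 32, 80]);
translate([80, 0, 884]) cube([178, 32, 80]);


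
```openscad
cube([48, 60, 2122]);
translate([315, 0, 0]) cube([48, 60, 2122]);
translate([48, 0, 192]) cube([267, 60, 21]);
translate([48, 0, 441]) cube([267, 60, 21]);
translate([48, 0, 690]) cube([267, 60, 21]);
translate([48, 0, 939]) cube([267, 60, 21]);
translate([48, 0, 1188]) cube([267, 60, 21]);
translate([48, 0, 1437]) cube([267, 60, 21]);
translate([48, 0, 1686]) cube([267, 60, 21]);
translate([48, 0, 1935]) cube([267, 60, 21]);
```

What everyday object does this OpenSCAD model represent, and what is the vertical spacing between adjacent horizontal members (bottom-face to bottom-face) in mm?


A ladder. The rung spacing is 249 mm.

Two tall 48×60 posts with 8 short bars between them — a ladder. Adjacent rungs sit at z = 192 and z = 441, so the spacing is 441 − 192 = 249 mm.


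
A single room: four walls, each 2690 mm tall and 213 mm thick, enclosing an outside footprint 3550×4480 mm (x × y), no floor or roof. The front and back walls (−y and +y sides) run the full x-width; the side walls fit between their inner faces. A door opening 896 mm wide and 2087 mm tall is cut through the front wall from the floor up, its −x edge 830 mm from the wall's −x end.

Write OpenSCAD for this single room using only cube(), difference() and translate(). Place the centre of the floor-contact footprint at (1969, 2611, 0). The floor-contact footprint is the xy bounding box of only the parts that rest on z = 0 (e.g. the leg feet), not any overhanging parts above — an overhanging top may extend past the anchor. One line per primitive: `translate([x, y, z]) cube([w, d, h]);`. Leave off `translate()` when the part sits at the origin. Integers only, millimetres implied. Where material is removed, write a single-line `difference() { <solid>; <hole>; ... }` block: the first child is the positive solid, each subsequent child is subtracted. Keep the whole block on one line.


difference() { translate([194, 371, 0]) cube([3550, 213, 2690]); translate([1024, 371, 0]) cube([896, 213, 2087]); }
translate([194, 4638, 0]) cube([3550, 213, 2690]);
translate([194, 584, 0]) cube([213, 4054, 2690]);
translate([3531, 584, 0]) cube([213, 4054, 2690]);


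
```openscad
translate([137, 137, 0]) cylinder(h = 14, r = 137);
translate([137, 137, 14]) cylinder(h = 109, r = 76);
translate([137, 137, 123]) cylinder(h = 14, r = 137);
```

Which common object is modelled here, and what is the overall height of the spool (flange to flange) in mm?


A spool. The overall height is 137 mm.

Three coaxial cylinders, large–small–large — a spool. Two 14 mm flanges and a 109 mm core give 14 + 109 + 14 = 137 mm.


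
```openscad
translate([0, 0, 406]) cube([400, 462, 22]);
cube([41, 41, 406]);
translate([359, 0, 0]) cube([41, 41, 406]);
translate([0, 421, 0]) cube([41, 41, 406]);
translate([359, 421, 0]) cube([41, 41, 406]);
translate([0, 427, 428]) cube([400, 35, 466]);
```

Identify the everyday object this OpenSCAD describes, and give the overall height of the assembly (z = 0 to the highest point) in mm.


A chair. The overall height is 894 mm.

A slab on four corner posts with a tall panel at the back — a chair. The seat slab sits at z = 406 with thickness 22, and the 466 mm backrest starts at the seat top, so the overall height is 406 + 22 + 466 = 894 mm.


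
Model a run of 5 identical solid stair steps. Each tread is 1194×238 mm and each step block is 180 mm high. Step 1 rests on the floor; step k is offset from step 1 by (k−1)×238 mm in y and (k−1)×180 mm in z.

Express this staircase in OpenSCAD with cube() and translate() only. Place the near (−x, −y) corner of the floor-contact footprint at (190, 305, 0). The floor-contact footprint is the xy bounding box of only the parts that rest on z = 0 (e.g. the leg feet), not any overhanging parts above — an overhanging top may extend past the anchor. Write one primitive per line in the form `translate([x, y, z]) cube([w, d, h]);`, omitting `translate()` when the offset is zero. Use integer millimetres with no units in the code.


translate([190, 305, 0]) cube([1194, 238, 180]);
translate([190, 543, 180]) cube([1194, 238, 180]);
translate([190, 781, 360]) cube([1194, 238, 180]);
translate([190, 1019, 540]) cube([1194, 238, 180]);
translate([190, 1257, 720]) cube([1194, 238, 180]);


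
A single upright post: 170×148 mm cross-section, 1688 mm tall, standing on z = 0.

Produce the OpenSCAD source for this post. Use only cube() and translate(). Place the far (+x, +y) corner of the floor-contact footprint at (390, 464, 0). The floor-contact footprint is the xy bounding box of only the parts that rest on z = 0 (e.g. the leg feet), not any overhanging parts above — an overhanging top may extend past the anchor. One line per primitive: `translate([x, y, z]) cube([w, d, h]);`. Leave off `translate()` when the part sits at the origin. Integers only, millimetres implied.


translate([220, 316, 0]) cube([170, 148, 1688]);


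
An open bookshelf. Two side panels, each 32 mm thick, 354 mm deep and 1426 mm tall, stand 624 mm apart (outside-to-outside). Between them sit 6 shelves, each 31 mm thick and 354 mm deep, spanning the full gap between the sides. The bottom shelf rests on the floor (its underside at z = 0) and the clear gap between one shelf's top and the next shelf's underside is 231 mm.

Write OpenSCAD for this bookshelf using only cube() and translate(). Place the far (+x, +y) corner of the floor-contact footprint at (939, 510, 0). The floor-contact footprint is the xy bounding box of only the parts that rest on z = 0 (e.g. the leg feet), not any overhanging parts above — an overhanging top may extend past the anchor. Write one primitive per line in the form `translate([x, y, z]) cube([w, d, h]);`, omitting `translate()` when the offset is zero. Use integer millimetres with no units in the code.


translate([315, 156, 0]) cube([32, 354, 1426]);
translate([907, 156, 0]) cube([32, 354, 1426]);
translate([347, 156, 0]) cube([560, 354, 31]);
translate([347, 156, 262]) cube([560, 354, 31]);
translate([347, 156, 524]) cube([560, 354, 31]);
translate([347, 156, 786]) cube([560, 354, 31]);
translate([347, 156, 1048]) cube([560, 354, 31]);
translate([347, 156, 1310]) cube([560, 354, 31]);


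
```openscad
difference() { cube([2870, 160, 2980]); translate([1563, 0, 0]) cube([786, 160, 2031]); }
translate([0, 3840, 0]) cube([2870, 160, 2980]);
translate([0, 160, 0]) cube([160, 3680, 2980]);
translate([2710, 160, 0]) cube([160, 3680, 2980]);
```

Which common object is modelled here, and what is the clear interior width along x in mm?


A single room. The interior width is 2550 mm.

Four walls enclosing a rectangle with a door in the front wall — a room. Outside width 2870 minus two 160 mm walls gives 2550 mm.


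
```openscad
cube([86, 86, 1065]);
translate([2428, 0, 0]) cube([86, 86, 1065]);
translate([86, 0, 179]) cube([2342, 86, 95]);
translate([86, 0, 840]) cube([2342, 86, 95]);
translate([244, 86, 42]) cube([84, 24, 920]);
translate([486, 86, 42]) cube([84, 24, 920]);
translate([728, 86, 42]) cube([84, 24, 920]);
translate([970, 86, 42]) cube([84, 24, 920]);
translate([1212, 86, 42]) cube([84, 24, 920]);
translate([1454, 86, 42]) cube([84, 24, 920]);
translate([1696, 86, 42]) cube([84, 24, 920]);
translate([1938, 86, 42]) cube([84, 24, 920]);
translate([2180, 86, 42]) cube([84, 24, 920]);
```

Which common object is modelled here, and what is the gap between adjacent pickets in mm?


A fence section. The picket gap is 158 mm.

Two posts, two rails, 9 pickets — a fence section. Span 2342 mm holds 9 pickets of 84 mm with 10 equal gaps: ⌊(2342 − 9·84) / 10⌋ = 158 mm.


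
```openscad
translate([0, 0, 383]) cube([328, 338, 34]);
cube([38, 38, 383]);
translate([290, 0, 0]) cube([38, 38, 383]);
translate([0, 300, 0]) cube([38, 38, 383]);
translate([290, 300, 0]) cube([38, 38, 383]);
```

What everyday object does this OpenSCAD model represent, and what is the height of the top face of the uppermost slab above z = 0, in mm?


A stool. The seat height is 417 mm.

A 328×338×34 slab at z = 383 on four corner posts — a stool. The seat top is 383 + 34 = 417 mm.


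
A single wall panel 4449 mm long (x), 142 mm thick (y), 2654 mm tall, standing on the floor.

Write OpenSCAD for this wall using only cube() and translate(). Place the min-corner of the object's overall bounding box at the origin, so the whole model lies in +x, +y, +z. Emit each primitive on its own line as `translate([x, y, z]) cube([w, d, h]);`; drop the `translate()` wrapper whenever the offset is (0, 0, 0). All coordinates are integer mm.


cube([4449, 142, 2654]);


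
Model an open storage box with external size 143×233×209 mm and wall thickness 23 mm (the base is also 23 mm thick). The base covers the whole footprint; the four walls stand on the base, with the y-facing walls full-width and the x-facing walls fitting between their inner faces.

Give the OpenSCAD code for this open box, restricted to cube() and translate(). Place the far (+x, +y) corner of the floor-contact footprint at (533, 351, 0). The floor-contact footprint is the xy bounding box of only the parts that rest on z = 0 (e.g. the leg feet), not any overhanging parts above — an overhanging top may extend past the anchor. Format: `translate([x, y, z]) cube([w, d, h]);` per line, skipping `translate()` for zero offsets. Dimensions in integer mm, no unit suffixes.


translate([390, 118, 0]) cube([143, 233, 23]);
translate([390, 118, 23]) cube([143, 23, 186]);
translate([390, 328, 23]) cube([143, 23, 186]);
translate([390, 141, 23]) cube([23, 187, 186]);
translate([510, 141, 23]) cube([23, 187, 186]);


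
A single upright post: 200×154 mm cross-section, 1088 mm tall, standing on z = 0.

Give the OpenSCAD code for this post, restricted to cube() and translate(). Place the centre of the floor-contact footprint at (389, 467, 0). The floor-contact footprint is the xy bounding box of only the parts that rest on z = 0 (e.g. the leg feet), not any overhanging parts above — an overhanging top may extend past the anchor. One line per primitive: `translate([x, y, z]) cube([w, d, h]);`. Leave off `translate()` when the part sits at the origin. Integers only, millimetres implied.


translate([289, 390, 0]) cube([200, 154, 1088]);


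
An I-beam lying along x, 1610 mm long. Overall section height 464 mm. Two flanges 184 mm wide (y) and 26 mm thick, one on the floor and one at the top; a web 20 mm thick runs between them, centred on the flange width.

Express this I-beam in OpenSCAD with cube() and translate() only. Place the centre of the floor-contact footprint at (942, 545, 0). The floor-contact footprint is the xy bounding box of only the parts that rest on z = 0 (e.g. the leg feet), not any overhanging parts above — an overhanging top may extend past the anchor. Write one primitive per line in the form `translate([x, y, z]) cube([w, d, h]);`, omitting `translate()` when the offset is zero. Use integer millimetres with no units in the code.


translate([137, 453, 0]) cube([1610, 184, 26]);
translate([137, 535, 26]) cube([1610, 20, 412]);
translate([137, 453, 438]) cube([1610, 184, 26]);


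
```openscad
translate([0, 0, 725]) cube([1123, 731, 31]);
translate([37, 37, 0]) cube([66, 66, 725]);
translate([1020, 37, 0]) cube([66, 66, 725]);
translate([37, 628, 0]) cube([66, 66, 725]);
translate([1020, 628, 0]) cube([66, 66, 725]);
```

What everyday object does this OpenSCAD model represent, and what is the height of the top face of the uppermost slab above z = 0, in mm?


A table. The table height is 756 mm.

A 1123×731×31 slab sits at z = 725 on four 66 mm square posts — a table. The top surface is at 725 + 31 = 756 mm.


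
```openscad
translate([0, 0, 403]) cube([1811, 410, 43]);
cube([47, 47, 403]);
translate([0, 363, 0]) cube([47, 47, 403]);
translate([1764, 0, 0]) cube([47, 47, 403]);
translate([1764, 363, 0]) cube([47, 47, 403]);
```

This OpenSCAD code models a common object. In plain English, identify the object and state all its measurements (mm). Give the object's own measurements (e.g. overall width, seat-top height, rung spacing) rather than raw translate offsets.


A bench: a 1811×410 mm seat slab, 43 mm thick, top at z = 446 mm, on four 47×47 mm square legs flush with the seat corners and standing on z = 0.


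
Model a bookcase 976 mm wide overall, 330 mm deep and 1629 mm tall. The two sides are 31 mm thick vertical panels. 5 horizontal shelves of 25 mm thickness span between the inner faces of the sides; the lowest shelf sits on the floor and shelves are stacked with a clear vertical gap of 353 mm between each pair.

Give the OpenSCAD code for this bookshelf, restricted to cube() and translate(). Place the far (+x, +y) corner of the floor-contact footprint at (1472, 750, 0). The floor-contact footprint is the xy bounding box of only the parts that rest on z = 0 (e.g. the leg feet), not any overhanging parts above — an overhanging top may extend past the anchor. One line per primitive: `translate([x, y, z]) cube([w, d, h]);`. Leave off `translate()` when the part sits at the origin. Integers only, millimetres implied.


translate([496, 420, 0]) cube([31, 330, 1629]);
translate([1441, 420, 0]) cube([31, 330, 1629]);
translate([527, 420, 0]) cube([914, 330, 25]);
translate([527, 420, 378]) cube([914, 330, 25]);
translate([527, 420, 756]) cube([914, 330, 25]);
translate([527, 420, 1134]) cube([914, 330, 25]);
translate([527, 420, 1512]) cube([914, 330, 25]);


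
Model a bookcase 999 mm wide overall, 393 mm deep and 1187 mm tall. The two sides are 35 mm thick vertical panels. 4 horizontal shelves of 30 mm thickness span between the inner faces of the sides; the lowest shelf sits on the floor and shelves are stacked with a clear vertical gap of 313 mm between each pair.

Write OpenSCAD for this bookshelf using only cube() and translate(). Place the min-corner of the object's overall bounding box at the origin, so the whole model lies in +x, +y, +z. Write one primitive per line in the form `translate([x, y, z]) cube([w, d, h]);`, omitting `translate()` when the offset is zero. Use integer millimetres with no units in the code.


cube([35, 393, 1187]);
translate([964, 0, 0]) cube([35, 393, 1187]);
translate([35, 0, 0]) cube([929, 393, 30]);
translate([35, 0, 343]) cube([929, 393, 30]);
translate([35, 0, 686]) cube([929, 393, 30]);
translate([35, 0, 1029]) cube([929, 393, 30]);


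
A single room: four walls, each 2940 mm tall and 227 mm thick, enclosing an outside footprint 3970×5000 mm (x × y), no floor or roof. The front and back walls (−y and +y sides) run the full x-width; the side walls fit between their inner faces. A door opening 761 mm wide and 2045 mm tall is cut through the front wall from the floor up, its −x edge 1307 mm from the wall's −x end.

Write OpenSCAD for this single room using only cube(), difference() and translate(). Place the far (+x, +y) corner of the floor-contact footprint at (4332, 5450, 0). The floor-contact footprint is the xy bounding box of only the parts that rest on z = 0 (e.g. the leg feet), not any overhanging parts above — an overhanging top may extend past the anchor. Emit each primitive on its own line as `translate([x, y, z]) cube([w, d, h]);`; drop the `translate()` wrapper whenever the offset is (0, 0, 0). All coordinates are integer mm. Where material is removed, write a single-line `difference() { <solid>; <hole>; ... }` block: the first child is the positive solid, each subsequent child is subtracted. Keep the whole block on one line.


difference() { translate([362, 450, 0]) cube([3970, 227, 2940]); translate([1669, 450, 0]) cube([761, 227, 2045]); }
translate([362, 5223, 0]) cube([3970, 227, 2940]);
translate([362, 677, 0]) cube([227, 4546, 2940]);
translate([4105, 677, 0]) cube([227, 4546, 2940]);


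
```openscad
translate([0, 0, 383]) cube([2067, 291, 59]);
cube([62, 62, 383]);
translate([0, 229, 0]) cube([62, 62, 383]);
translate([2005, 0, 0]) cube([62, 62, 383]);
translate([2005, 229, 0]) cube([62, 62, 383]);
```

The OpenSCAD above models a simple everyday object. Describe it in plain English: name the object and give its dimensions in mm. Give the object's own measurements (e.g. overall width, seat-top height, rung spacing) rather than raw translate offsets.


A bench: a 2067×291 mm seat slab, 59 mm thick, top at z = 442 mm, on four 62×62 mm square legs flush with the seat corners and standing on z = 0.
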